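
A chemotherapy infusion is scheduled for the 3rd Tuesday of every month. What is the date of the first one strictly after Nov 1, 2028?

Nov 21, 2028

Nov 2028 starts on a Wednesday; its first Tuesday is the 7th, so the 3rd Tuesday is the 21st — Nov 21, 2028.
Nov 21, 2028 is after Nov 1, 2028, so that is the next one.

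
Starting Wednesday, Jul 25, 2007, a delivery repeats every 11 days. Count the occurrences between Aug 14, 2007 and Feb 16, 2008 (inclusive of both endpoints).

17

Occurrences land 11·i days after Jul 25, 2007 for i = 0, 1, 2, …
Aug 14, 2007 is 20 days after the start; 20 ÷ 11 = 1 remainder 9; since the remainder is 9, round up to i = 2. First occurrence in the window: #3 on Aug 16, 2007 (2×11 = 22 days in).
Feb 16, 2008 is 206 days after the start; 206 ÷ 11 = 18 remainder 8. Last occurrence in the window: #19 on Feb 8, 2008.
Occurrences #3 through #19: 17 in total.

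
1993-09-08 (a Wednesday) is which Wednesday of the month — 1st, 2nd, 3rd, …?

2nd

Day 8 falls in week ⌈8/7⌉ of the month.
Days 1–7 hold the 1st Wednesday, 8–14 the 2nd, 15–21 the 3rd, 22–28 the 4th, 29–31 the 5th.
8 is in the range for the 2nd.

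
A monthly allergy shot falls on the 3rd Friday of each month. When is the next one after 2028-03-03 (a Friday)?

March 2028 starts on a Wednesday; its first Friday is the 3rd, so the 3rd Friday is the 17th — 2028-03-17.
2028-03-17 is after 2028-03-03, so that is the next one.

2028-03-17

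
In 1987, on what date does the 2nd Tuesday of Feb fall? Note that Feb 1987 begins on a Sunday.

Feb 1987 begins on a Sunday, so the first Tuesday is Feb 3 (2 days later).
The 2nd Tuesday is 1 weeks later: 3 + 7 = 10.

Feb 10, 1987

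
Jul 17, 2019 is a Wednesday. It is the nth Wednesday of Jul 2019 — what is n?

3rd

Day 17 falls in week ⌈17/7⌉ of the month.
Days 1–7 hold the 1st Wednesday, 8–14 the 2nd, 15–21 the 3rd, 22–28 the 4th, 29–31 the 5th.
17 is in the range for the 3rd.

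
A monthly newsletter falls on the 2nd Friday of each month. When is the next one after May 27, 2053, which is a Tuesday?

May 2053 starts on a Thursday; its first Friday is the 2nd, so the 2nd Friday is the 9th — May 9, 2053.
That is not after May 27, 2053, so look at Jun 2053.
Jun 2053 starts on a Sunday; its first Friday is the 6th, so the 2nd Friday is the 13th — Jun 13, 2053.

Jun 13, 2053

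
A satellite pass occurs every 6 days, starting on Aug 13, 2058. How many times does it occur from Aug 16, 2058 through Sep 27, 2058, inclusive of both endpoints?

7

Occurrences land 6·i days after Aug 13, 2058 for i = 0, 1, 2, …
Aug 16, 2058 is 3 days after the start; 3 ÷ 6 = 0 remainder 3; since the remainder is 3, round up to i = 1. First occurrence in the window: #2 on Aug 19, 2058 (1×6 = 6 days in).
Sep 27, 2058 is 45 days after the start; 45 ÷ 6 = 7 remainder 3. Last occurrence in the window: #8 on Sep 24, 2058.
Occurrences #2 through #8: 7 in total.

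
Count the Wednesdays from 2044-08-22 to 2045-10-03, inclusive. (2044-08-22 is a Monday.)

2044-08-22 is a Monday; the first Wednesday on or after it is 2044-08-24 (2 days later).
From 2044-08-24 to 2045-10-03: 129 + 276 = 405 days (rest of 2044, to 2045-10-03 in 2045).
405 ÷ 7 = 57 full weeks with remainder 6, so 57 more Wednesdays after the first → 58.

58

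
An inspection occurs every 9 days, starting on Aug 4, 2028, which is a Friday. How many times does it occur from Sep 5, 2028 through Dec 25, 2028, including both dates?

12

Occurrences land 9·i days after Aug 4, 2028 for i = 0, 1, 2, …
Sep 5, 2028 is 32 days after the start; 32 ÷ 9 = 3 remainder 5; since the remainder is 5, round up to i = 4. First occurrence in the window: #5 on Sep 9, 2028 (4×9 = 36 days in).
Dec 25, 2028 is 143 days after the start; 143 ÷ 9 = 15 remainder 8. Last occurrence in the window: #16 on Dec 17, 2028.
Occurrences #5 through #16: 12 in total.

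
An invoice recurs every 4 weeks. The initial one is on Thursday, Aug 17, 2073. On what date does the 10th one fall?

The 10th occurrence is 9 intervals after the first: 9 × 28 = 252 days after Aug 17, 2073.
Aug has 31 days — 14 days to the end of Aug leaves 238.
Sep has 30 days (208 left).
Oct has 31 days (177 left).
Nov has 30 days (147 left).
Dec has 31 days (116 left).
Jan has 31 days (85 left).
Feb has 28 days (57 left).
Mar has 31 days (26 left).
26 days into Apr → Apr 26, 2074.

Apr 26, 2074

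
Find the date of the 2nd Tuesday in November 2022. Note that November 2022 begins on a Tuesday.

November 2022 begins on a Tuesday, so the first Tuesday is November 1.
The 2nd Tuesday is 1 weeks later: 1 + 7 = 8.

November 8, 2022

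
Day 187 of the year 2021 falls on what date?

January has 31 days (187 − 31 = 156 remain).
February has 28 days (156 − 28 = 128 remain).
March has 31 days (128 − 31 = 97 remain).
April has 30 days (97 − 30 = 67 remain).
May has 31 days (67 − 31 = 36 remain).
June has 30 days (36 − 30 = 6 remain).
6 into July → July 6.

2021-07-06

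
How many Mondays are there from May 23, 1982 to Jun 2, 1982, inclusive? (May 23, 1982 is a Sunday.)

2

May 23, 1982 is a Sunday; the first Monday on or after it is May 24, 1982 (1 day later).
From May 24, 1982 to Jun 2, 1982: 7 + 2 = 9 days (rest of May, Jun).
9 ÷ 7 = 1 full weeks with remainder 2, so 1 more Mondays after the first → 2.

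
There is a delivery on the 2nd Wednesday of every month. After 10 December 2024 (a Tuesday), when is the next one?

11 December 2024

December 2024 starts on a Sunday; its first Wednesday is the 4th, so the 2nd Wednesday is the 11th — 11 December 2024.
11 December 2024 is after 10 December 2024, so that is the next one.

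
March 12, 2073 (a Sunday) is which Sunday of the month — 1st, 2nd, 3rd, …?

Day 12 falls in week ⌈12/7⌉ of the month.
Days 1–7 hold the 1st Sunday, 8–14 the 2nd, 15–21 the 3rd, 22–28 the 4th, 29–31 the 5th.
12 is in the range for the 2nd.

2nd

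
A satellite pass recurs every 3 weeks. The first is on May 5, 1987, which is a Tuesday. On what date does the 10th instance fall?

The 10th occurrence is 9 intervals after the first: 9 × 21 = 189 days after May 5, 1987.
May has 31 days — 26 days to the end of May leaves 163.
June has 30 days (133 left).
July has 31 days (102 left).
August has 31 days (71 left).
September has 30 days (41 left).
October has 31 days (10 left).
10 days into November → November 10, 1987.

November 10, 1987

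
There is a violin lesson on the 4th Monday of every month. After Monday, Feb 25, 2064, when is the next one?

Feb 2064 starts on a Friday; its first Monday is the 4th, so the 4th Monday is the 25th — Feb 25, 2064.
That is not after Feb 25, 2064, so look at Mar 2064.
Mar 2064 starts on a Saturday; its first Monday is the 3rd, so the 4th Monday is the 24th — Mar 24, 2064.

Mar 24, 2064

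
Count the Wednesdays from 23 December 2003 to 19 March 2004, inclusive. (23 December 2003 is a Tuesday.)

23 December 2003 is a Tuesday; the first Wednesday on or after it is 24 December 2003 (1 day later).
From 24 December 2003 to 19 March 2004: 7 + 31 + 29 + 19 = 86 days (rest of December, January, February, March).
86 ÷ 7 = 12 full weeks with remainder 2, so 12 more Wednesdays after the first → 13.

13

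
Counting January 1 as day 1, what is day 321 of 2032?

2032-11-16

January has 31 days (321 − 31 = 290 remain).
February has 29 days (290 − 29 = 261 remain).
March has 31 days (261 − 31 = 230 remain).
April has 30 days (230 − 30 = 200 remain).
May has 31 days (200 − 31 = 169 remain).
June has 30 days (169 − 30 = 139 remain).
July has 31 days (139 − 31 = 108 remain).
August has 31 days (108 − 31 = 77 remain).
September has 30 days (77 − 30 = 47 remain).
October has 31 days (47 − 31 = 16 remain).
16 into November → November 16.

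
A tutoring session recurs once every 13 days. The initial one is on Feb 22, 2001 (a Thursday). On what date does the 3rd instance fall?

Mar 20, 2001

The 3rd occurrence is 2 intervals after the first: 2 × 13 = 26 days after Feb 22, 2001.
Feb has 28 days — 6 days to the end of Feb leaves 20.
20 days into Mar → Mar 20, 2001.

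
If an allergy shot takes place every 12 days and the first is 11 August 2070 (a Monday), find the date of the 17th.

19 February 2071

The 17th occurrence is 16 intervals after the first: 16 × 12 = 192 days after 11 August 2070.
August has 31 days — 20 days to the end of August leaves 172.
September has 30 days (142 left).
October has 31 days (111 left).
November has 30 days (81 left).
December has 31 days (50 left).
January has 31 days (19 left).
19 days into February → 19 February 2071.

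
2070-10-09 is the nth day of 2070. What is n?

282

Days in months before October: 31 + 28 + 31 + 30 + 31 + 30 + 31 + 31 + 30 = 273.
Plus 9 days into October → day 282.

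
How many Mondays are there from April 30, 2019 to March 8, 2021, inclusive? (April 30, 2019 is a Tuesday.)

April 30, 2019 is a Tuesday; the first Monday on or after it is May 6, 2019 (6 days later).
From May 6, 2019 to March 8, 2021: 239 + 366 + 67 = 672 days (rest of 2019, 2020, to March 8, 2021 in 2021).
672 ÷ 7 = 96 full weeks with remainder 0, so 96 more Mondays after the first → 97.

97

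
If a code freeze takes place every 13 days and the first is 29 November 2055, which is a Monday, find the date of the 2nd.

12 December 2055

The 2nd occurrence is 1 interval after the first: 1 × 13 = 13 days after 29 November 2055.
November has 30 days — 1 day to the end of November leaves 12.
12 days into December → 12 December 2055.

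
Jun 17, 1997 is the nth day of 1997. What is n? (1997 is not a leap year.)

168

Days in months before Jun: 31 + 28 + 31 + 30 + 31 = 151.
Plus 17 days into Jun → day 168.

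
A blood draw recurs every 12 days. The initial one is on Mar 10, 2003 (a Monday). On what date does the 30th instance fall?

The 30th occurrence is 29 intervals after the first: 29 × 12 = 348 days after Mar 10, 2003.
Mar has 31 days — 21 days to the end of Mar leaves 327.
Apr has 30 days (297 left).
May has 31 days (266 left).
Jun has 30 days (236 left).
Jul has 31 days (205 left).
Aug has 31 days (174 left).
Sep has 30 days (144 left).
Oct has 31 days (113 left).
Nov has 30 days (83 left).
Dec has 31 days (52 left).
Jan has 31 days (21 left).
21 days into Feb → Feb 21, 2004.

Feb 21, 2004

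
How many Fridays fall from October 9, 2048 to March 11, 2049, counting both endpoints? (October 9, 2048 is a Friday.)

22

October 9, 2048 is a Friday; the first Friday on or after it is October 9, 2048.
From October 9, 2048 to March 11, 2049: 22 + 30 + 31 + 31 + 28 + 11 = 153 days (rest of October, November, December, January, February, March).
153 ÷ 7 = 21 full weeks with remainder 6, so 21 more Fridays after the first → 22.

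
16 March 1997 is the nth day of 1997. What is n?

Days in months before March: 31 + 28 = 59.
Plus 16 days into March → day 75.

75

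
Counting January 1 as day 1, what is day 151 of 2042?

31 May 2042

January has 31 days (151 − 31 = 120 remain).
February has 28 days (120 − 28 = 92 remain).
March has 31 days (92 − 31 = 61 remain).
April has 30 days (61 − 30 = 31 remain).
31 into May → May 31.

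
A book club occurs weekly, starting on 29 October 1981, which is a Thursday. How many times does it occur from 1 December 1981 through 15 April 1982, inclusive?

Occurrences land 7·i days after 29 October 1981 for i = 0, 1, 2, …
1 December 1981 is 33 days after the start; 33 ÷ 7 = 4 remainder 5; since the remainder is 5, round up to i = 5. First occurrence in the window: #6 on 3 December 1981 (5×7 = 35 days in).
15 April 1982 is 168 days after the start; 168 ÷ 7 = 24 remainder 0. Last occurrence in the window: #25 on 15 April 1982.
Occurrences #6 through #25: 20 in total.

20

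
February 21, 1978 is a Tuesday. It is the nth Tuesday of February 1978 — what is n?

3rd

Day 21 falls in week ⌈21/7⌉ of the month.
Days 1–7 hold the 1st Tuesday, 8–14 the 2nd, 15–21 the 3rd, 22–28 the 4th, 29–31 the 5th.
21 is in the range for the 3rd.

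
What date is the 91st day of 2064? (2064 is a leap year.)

Mar 31, 2064

Jan has 31 days (91 − 31 = 60 remain).
Feb has 29 days (60 − 29 = 31 remain).
31 into Mar → Mar 31.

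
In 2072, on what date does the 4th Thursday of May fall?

May 2072 begins on a Sunday, so the first Thursday is May 5 (4 days later).
The 4th Thursday is 3 weeks later: 5 + 21 = 26.

2072-05-26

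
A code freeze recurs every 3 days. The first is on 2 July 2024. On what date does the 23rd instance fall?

6 September 2024

The 23rd occurrence is 22 intervals after the first: 22 × 3 = 66 days after 2 July 2024.
July has 31 days — 29 days to the end of July leaves 37.
August has 31 days (6 left).
6 days into September → 6 September 2024.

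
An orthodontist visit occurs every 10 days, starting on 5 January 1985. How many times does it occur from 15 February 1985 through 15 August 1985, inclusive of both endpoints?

Occurrences land 10·i days after 5 January 1985 for i = 0, 1, 2, …
15 February 1985 is 41 days after the start; 41 ÷ 10 = 4 remainder 1; since the remainder is 1, round up to i = 5. First occurrence in the window: #6 on 24 February 1985 (5×10 = 50 days in).
15 August 1985 is 222 days after the start; 222 ÷ 10 = 22 remainder 2. Last occurrence in the window: #23 on 13 August 1985.
Occurrences #6 through #23: 18 in total.

18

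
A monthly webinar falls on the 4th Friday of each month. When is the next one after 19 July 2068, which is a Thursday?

July 2068 starts on a Sunday; its first Friday is the 6th, so the 4th Friday is the 27th — 27 July 2068.
27 July 2068 is after 19 July 2068, so that is the next one.

27 July 2068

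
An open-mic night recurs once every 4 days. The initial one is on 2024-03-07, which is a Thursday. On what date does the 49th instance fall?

2024-09-15

The 49th occurrence is 48 intervals after the first: 48 × 4 = 192 days after 2024-03-07.
March has 31 days — 24 days to the end of March leaves 168.
April has 30 days (138 left).
May has 31 days (107 left).
June has 30 days (77 left).
July has 31 days (46 left).
August has 31 days (15 left).
15 days into September → 2024-09-15.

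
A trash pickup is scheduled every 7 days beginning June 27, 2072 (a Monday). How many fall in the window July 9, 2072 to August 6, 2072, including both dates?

Occurrences land 7·i days after June 27, 2072 for i = 0, 1, 2, …
July 9, 2072 is 12 days after the start; 12 ÷ 7 = 1 remainder 5; since the remainder is 5, round up to i = 2. First occurrence in the window: #3 on July 11, 2072 (2×7 = 14 days in).
August 6, 2072 is 40 days after the start; 40 ÷ 7 = 5 remainder 5. Last occurrence in the window: #6 on August 1, 2072.
Occurrences #3 through #6: 4 in total.

4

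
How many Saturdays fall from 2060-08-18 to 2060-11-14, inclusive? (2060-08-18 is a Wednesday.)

13

2060-08-18 is a Wednesday; the first Saturday on or after it is 2060-08-21 (3 days later).
From 2060-08-21 to 2060-11-14: 10 + 30 + 31 + 14 = 85 days (rest of August, September, October, November).
85 ÷ 7 = 12 full weeks with remainder 1, so 12 more Saturdays after the first → 13.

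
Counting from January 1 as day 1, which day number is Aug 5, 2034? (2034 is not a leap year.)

Days in months before Aug: 31 + 28 + 31 + 30 + 31 + 30 + 31 = 212.
Plus 5 days into Aug → day 217.

217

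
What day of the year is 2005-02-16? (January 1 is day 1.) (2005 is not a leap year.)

47

Days in months before February: 31 = 31.
Plus 16 days into February → day 47.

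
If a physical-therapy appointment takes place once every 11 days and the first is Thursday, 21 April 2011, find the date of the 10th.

The 10th occurrence is 9 intervals after the first: 9 × 11 = 99 days after 21 April 2011.
April has 30 days — 9 days to the end of April leaves 90.
May has 31 days (59 left).
June has 30 days (29 left).
29 days into July → 29 July 2011.

29 July 2011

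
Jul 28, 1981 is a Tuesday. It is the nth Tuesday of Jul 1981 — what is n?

4th

Day 28 falls in week ⌈28/7⌉ of the month.
Days 1–7 hold the 1st Tuesday, 8–14 the 2nd, 15–21 the 3rd, 22–28 the 4th, 29–31 the 5th.
28 is in the range for the 4th.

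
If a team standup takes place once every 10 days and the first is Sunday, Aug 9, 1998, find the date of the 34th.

The 34th occurrence is 33 intervals after the first: 33 × 10 = 330 days after Aug 9, 1998.
Aug has 31 days — 22 days to the end of Aug leaves 308.
Sep has 30 days (278 left).
Oct has 31 days (247 left).
Nov has 30 days (217 left).
Dec has 31 days (186 left).
Jan has 31 days (155 left).
Feb has 28 days (127 left).
Mar has 31 days (96 left).
Apr has 30 days (66 left).
May has 31 days (35 left).
Jun has 30 days (5 left).
5 days into Jul → Jul 5, 1999.

Jul 5, 1999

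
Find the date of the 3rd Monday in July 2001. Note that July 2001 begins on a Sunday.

July 2001 begins on a Sunday, so the first Monday is July 2 (1 day later).
The 3rd Monday is 2 weeks later: 2 + 14 = 16.

2001-07-16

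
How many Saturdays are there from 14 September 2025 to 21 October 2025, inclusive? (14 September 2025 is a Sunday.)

14 September 2025 is a Sunday; the first Saturday on or after it is 20 September 2025 (6 days later).
From 20 September 2025 to 21 October 2025: 10 + 21 = 31 days (rest of September, October).
31 ÷ 7 = 4 full weeks with remainder 3, so 4 more Saturdays after the first → 5.

5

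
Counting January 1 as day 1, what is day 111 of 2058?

Jan has 31 days (111 − 31 = 80 remain).
Feb has 28 days (80 − 28 = 52 remain).
Mar has 31 days (52 − 31 = 21 remain).
21 into Apr → Apr 21.

Apr 21, 2058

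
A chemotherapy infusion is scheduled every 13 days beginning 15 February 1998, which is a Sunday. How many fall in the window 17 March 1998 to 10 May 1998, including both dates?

4

Occurrences land 13·i days after 15 February 1998 for i = 0, 1, 2, …
17 March 1998 is 30 days after the start; 30 ÷ 13 = 2 remainder 4; since the remainder is 4, round up to i = 3. First occurrence in the window: #4 on 26 March 1998 (3×13 = 39 days in).
10 May 1998 is 84 days after the start; 84 ÷ 13 = 6 remainder 6. Last occurrence in the window: #7 on 4 May 1998.
Occurrences #4 through #7: 4 in total.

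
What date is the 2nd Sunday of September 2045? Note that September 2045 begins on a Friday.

September 2045 begins on a Friday, so the first Sunday is September 3 (2 days later).
The 2nd Sunday is 1 weeks later: 3 + 7 = 10.

2045-09-10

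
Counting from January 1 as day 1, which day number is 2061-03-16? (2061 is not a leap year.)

Days in months before March: 31 + 28 = 59.
Plus 16 days into March → day 75.

75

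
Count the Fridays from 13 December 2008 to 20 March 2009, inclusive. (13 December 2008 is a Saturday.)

13 December 2008 is a Saturday; the first Friday on or after it is 19 December 2008 (6 days later).
From 19 December 2008 to 20 March 2009: 12 + 31 + 28 + 20 = 91 days (rest of December, January, February, March).
91 ÷ 7 = 13 full weeks with remainder 0, so 13 more Fridays after the first → 14.

14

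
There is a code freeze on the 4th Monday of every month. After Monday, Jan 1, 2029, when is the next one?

Jan 2029 starts on a Monday; its first Monday is the 1st, so the 4th Monday is the 22nd — Jan 22, 2029.
Jan 22, 2029 is after Jan 1, 2029, so that is the next one.

Jan 22, 2029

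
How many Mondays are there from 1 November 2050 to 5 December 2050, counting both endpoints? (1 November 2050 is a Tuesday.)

5

1 November 2050 is a Tuesday; the first Monday on or after it is 7 November 2050 (6 days later).
From 7 November 2050 to 5 December 2050: 23 + 5 = 28 days (rest of November, December).
28 ÷ 7 = 4 full weeks with remainder 0, so 4 more Mondays after the first → 5.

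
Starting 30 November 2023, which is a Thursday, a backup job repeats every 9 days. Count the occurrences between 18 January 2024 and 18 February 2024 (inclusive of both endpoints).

Occurrences land 9·i days after 30 November 2023 for i = 0, 1, 2, …
18 January 2024 is 49 days after the start; 49 ÷ 9 = 5 remainder 4; since the remainder is 4, round up to i = 6. First occurrence in the window: #7 on 23 January 2024 (6×9 = 54 days in).
18 February 2024 is 80 days after the start; 80 ÷ 9 = 8 remainder 8. Last occurrence in the window: #9 on 10 February 2024.
Occurrences #7 through #9: 3 in total.

3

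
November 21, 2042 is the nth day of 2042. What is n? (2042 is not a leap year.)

325

Days in months before November: 31 + 28 + 31 + 30 + 31 + 30 + 31 + 31 + 30 + 31 = 304.
Plus 21 days into November → day 325.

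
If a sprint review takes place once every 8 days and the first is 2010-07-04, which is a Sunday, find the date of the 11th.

2010-09-22

The 11th occurrence is 10 intervals after the first: 10 × 8 = 80 days after 2010-07-04.
July has 31 days — 27 days to the end of July leaves 53.
August has 31 days (22 left).
22 days into September → 2010-09-22.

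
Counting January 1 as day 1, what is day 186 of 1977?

Jan has 31 days (186 − 31 = 155 remain).
Feb has 28 days (155 − 28 = 127 remain).
Mar has 31 days (127 − 31 = 96 remain).
Apr has 30 days (96 − 30 = 66 remain).
May has 31 days (66 − 31 = 35 remain).
Jun has 30 days (35 − 30 = 5 remain).
5 into Jul → Jul 5.

Jul 5, 1977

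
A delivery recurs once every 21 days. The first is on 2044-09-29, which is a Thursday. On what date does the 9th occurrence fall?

2045-03-16

The 9th occurrence is 8 intervals after the first: 8 × 21 = 168 days after 2044-09-29.
September has 30 days — 1 day to the end of September leaves 167.
October has 31 days (136 left).
November has 30 days (106 left).
December has 31 days (75 left).
January has 31 days (44 left).
February has 28 days (16 left).
16 days into March → 2045-03-16.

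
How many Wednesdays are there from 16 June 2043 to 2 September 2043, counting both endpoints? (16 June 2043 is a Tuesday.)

12

16 June 2043 is a Tuesday; the first Wednesday on or after it is 17 June 2043 (1 day later).
From 17 June 2043 to 2 September 2043: 13 + 31 + 31 + 2 = 77 days (rest of June, July, August, September).
77 ÷ 7 = 11 full weeks with remainder 0, so 11 more Wednesdays after the first → 12.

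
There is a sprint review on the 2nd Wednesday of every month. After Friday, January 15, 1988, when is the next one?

January 1988 starts on a Friday; its first Wednesday is the 6th, so the 2nd Wednesday is the 13th — January 13, 1988.
That is not after January 15, 1988, so look at February 1988.
February 1988 starts on a Monday; its first Wednesday is the 3rd, so the 2nd Wednesday is the 10th — February 10, 1988.

February 10, 1988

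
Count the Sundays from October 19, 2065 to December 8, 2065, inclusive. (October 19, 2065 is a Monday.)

October 19, 2065 is a Monday; the first Sunday on or after it is October 25, 2065 (6 days later).
From October 25, 2065 to December 8, 2065: 6 + 30 + 8 = 44 days (rest of October, November, December).
44 ÷ 7 = 6 full weeks with remainder 2, so 6 more Sundays after the first → 7.

7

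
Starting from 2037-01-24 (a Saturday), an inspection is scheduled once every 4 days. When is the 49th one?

The 49th occurrence is 48 intervals after the first: 48 × 4 = 192 days after 2037-01-24.
January has 31 days — 7 days to the end of January leaves 185.
February has 28 days (157 left).
March has 31 days (126 left).
April has 30 days (96 left).
May has 31 days (65 left).
June has 30 days (35 left).
July has 31 days (4 left).
4 days into August → 2037-08-04.

2037-08-04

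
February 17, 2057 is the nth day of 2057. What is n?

Days in months before February: 31 = 31.
Plus 17 days into February → day 48.

48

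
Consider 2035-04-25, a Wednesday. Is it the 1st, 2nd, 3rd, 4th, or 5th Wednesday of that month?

4th

Day 25 falls in week ⌈25/7⌉ of the month.
Days 1–7 hold the 1st Wednesday, 8–14 the 2nd, 15–21 the 3rd, 22–28 the 4th, 29–31 the 5th.
25 is in the range for the 4th.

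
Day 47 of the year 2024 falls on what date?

January has 31 days (47 − 31 = 16 remain).
16 into February → February 16.

16 February 2024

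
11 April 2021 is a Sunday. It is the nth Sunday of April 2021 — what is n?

2nd

Day 11 falls in week ⌈11/7⌉ of the month.
Days 1–7 hold the 1st Sunday, 8–14 the 2nd, 15–21 the 3rd, 22–28 the 4th, 29–31 the 5th.
11 is in the range for the 2nd.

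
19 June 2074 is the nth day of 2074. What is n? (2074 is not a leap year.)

170

Days in months before June: 31 + 28 + 31 + 30 + 31 = 151.
Plus 19 days into June → day 170.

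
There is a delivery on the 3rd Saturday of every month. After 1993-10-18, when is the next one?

October 1993 starts on a Friday; its first Saturday is the 2nd, so the 3rd Saturday is the 16th — 1993-10-16.
That is not after 1993-10-18, so look at November 1993.
November 1993 starts on a Monday; its first Saturday is the 6th, so the 3rd Saturday is the 20th — 1993-11-20.

1993-11-20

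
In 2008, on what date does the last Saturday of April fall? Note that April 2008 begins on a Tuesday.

April 2008 begins on a Tuesday, so the first Saturday is April 5 (4 days later).
April 2008 has 30 days. Adding weeks: 5, 12, 19, 26 — the last one ≤ 30 is the 26th.

April 26, 2008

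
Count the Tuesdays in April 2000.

4

1 April 2000 is a Saturday; the first Tuesday on or after it is 4 April 2000 (3 days later).
From 4 April 2000 to 30 April 2000 is 30 − 4 = 26 days.
26 ÷ 7 = 3 full weeks with remainder 5, so 3 more Tuesdays after the first → 4.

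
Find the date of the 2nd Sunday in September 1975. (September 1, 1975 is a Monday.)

September 14, 1975

September 1975 begins on a Monday, so the first Sunday is September 7 (6 days later).
The 2nd Sunday is 1 weeks later: 7 + 7 = 14.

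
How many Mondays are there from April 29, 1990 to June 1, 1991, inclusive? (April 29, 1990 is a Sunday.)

57

April 29, 1990 is a Sunday; the first Monday on or after it is April 30, 1990 (1 day later).
From April 30, 1990 to June 1, 1991: 245 + 152 = 397 days (rest of 1990, to June 1, 1991 in 1991).
397 ÷ 7 = 56 full weeks with remainder 5, so 56 more Mondays after the first → 57.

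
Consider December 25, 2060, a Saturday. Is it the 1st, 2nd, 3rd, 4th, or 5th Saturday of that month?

Day 25 falls in week ⌈25/7⌉ of the month.
Days 1–7 hold the 1st Saturday, 8–14 the 2nd, 15–21 the 3rd, 22–28 the 4th, 29–31 the 5th.
25 is in the range for the 4th.

4th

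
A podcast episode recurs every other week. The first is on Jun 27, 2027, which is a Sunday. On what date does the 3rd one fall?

Jul 25, 2027

The 3rd occurrence is 2 intervals after the first: 2 × 14 = 28 days after Jun 27, 2027.
Jun has 30 days — 3 days to the end of Jun leaves 25.
25 days into Jul → Jul 25, 2027.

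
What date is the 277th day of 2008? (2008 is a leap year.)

January has 31 days (277 − 31 = 246 remain).
February has 29 days (246 − 29 = 217 remain).
March has 31 days (217 − 31 = 186 remain).
April has 30 days (186 − 30 = 156 remain).
May has 31 days (156 − 31 = 125 remain).
June has 30 days (125 − 30 = 95 remain).
July has 31 days (95 − 31 = 64 remain).
August has 31 days (64 − 31 = 33 remain).
September has 30 days (33 − 30 = 3 remain).
3 into October → October 3.

3 October 2008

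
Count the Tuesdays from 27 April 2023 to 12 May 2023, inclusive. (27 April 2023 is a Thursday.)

27 April 2023 is a Thursday; the first Tuesday on or after it is 2 May 2023 (5 days later).
From 2 May 2023 to 12 May 2023 is 12 − 2 = 10 days.
10 ÷ 7 = 1 full weeks with remainder 3, so 1 more Tuesdays after the first → 2.

2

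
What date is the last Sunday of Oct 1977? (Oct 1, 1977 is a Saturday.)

Oct 30, 1977

Oct 1977 begins on a Saturday, so the first Sunday is Oct 2 (1 day later).
Oct 1977 has 31 days. Adding weeks: 2, 9, 16, 23, 30 — the last one ≤ 31 is the 30th.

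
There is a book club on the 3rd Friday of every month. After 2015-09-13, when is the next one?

September 2015 starts on a Tuesday; its first Friday is the 4th, so the 3rd Friday is the 18th — 2015-09-18.
2015-09-18 is after 2015-09-13, so that is the next one.

2015-09-18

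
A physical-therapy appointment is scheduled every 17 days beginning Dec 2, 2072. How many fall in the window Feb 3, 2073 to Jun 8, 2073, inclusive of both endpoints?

8

Occurrences land 17·i days after Dec 2, 2072 for i = 0, 1, 2, …
Feb 3, 2073 is 63 days after the start; 63 ÷ 17 = 3 remainder 12; since the remainder is 12, round up to i = 4. First occurrence in the window: #5 on Feb 8, 2073 (4×17 = 68 days in).
Jun 8, 2073 is 188 days after the start; 188 ÷ 17 = 11 remainder 1. Last occurrence in the window: #12 on Jun 7, 2073.
Occurrences #5 through #12: 8 in total.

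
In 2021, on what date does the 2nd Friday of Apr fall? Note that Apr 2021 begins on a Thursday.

Apr 9, 2021

Apr 2021 begins on a Thursday, so the first Friday is Apr 2 (1 day later).
The 2nd Friday is 1 weeks later: 2 + 7 = 9.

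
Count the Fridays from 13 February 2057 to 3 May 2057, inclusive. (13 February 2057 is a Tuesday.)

11

13 February 2057 is a Tuesday; the first Friday on or after it is 16 February 2057 (3 days later).
From 16 February 2057 to 3 May 2057: 12 + 31 + 30 + 3 = 76 days (rest of February, March, April, May).
76 ÷ 7 = 10 full weeks with remainder 6, so 10 more Fridays after the first → 11.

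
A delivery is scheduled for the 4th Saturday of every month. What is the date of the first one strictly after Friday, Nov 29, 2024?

Dec 28, 2024

Nov 2024 starts on a Friday; its first Saturday is the 2nd, so the 4th Saturday is the 23rd — Nov 23, 2024.
That is not after Nov 29, 2024, so look at Dec 2024.
Dec 2024 starts on a Sunday; its first Saturday is the 7th, so the 4th Saturday is the 28th — Dec 28, 2024.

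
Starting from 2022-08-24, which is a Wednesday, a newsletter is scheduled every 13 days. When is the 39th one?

2023-12-31

The 39th occurrence is 38 intervals after the first: 38 × 13 = 494 days after 2022-08-24.
August has 31 days — 7 days to the end of August leaves 487.
From end of August to end of 2022 is 122 days (365 left).
January has 31 days (334 left).
February has 28 days (306 left).
March has 31 days (275 left).
April has 30 days (245 left).
May has 31 days (214 left).
June has 30 days (184 left).
July has 31 days (153 left).
August has 31 days (122 left).
September has 30 days (92 left).
October has 31 days (61 left).
November has 30 days (31 left).
31 days into December → 2023-12-31.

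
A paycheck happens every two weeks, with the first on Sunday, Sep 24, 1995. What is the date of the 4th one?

Nov 5, 1995

The 4th occurrence is 3 intervals after the first: 3 × 14 = 42 days after Sep 24, 1995.
Sep has 30 days — 6 days to the end of Sep leaves 36.
Oct has 31 days (5 left).
5 days into Nov → Nov 5, 1995.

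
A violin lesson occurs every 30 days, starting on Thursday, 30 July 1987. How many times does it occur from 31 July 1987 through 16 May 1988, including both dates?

9

Occurrences land 30·i days after 30 July 1987 for i = 0, 1, 2, …
31 July 1987 is 1 day after the start; 1 ÷ 30 = 0 remainder 1; since the remainder is 1, round up to i = 1. First occurrence in the window: #2 on 29 August 1987 (1×30 = 30 days in).
16 May 1988 is 291 days after the start; 291 ÷ 30 = 9 remainder 21. Last occurrence in the window: #10 on 25 April 1988.
Occurrences #2 through #10: 9 in total.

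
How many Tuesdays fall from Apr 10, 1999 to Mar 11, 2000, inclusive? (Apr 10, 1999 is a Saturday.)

Apr 10, 1999 is a Saturday; the first Tuesday on or after it is Apr 13, 1999 (3 days later).
From Apr 13, 1999 to Mar 11, 2000: 262 + 71 = 333 days (rest of 1999, to Mar 11, 2000 in 2000).
333 ÷ 7 = 47 full weeks with remainder 4, so 47 more Tuesdays after the first → 48.

48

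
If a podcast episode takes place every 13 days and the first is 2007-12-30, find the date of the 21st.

The 21st occurrence is 20 intervals after the first: 20 × 13 = 260 days after 2007-12-30.
December has 31 days — 1 day to the end of December leaves 259.
January has 31 days (228 left).
February has 29 days (199 left).
March has 31 days (168 left).
April has 30 days (138 left).
May has 31 days (107 left).
June has 30 days (77 left).
July has 31 days (46 left).
August has 31 days (15 left).
15 days into September → 2008-09-15.

2008-09-15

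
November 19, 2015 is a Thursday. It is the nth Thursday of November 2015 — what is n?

Day 19 falls in week ⌈19/7⌉ of the month.
Days 1–7 hold the 1st Thursday, 8–14 the 2nd, 15–21 the 3rd, 22–28 the 4th, 29–31 the 5th.
19 is in the range for the 3rd.

3rd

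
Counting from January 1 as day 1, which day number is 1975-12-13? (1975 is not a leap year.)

Days in months before December: 31 + 28 + 31 + 30 + 31 + 30 + 31 + 31 + 30 + 31 + 30 = 334.
Plus 13 days into December → day 347.

347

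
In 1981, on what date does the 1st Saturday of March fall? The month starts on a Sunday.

March 1981 begins on a Sunday, so the first Saturday is March 7 (6 days later).

March 7, 1981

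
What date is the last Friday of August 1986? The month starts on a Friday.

29 August 1986

August 1986 begins on a Friday, so the first Friday is August 1.
August 1986 has 31 days. Adding weeks: 1, 8, 15, 22, 29 — the last one ≤ 31 is the 29th.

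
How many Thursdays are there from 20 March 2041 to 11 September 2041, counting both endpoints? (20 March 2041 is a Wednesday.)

20 March 2041 is a Wednesday; the first Thursday on or after it is 21 March 2041 (1 day later).
From 21 March 2041 to 11 September 2041: 10 + 30 + 31 + 30 + 31 + 31 + 11 = 174 days (rest of March, April, May, June, July, August, September).
174 ÷ 7 = 24 full weeks with remainder 6, so 24 more Thursdays after the first → 25.

25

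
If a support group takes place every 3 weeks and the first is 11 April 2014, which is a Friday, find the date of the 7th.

15 August 2014

The 7th occurrence is 6 intervals after the first: 6 × 21 = 126 days after 11 April 2014.
April has 30 days — 19 days to the end of April leaves 107.
May has 31 days (76 left).
June has 30 days (46 left).
July has 31 days (15 left).
15 days into August → 15 August 2014.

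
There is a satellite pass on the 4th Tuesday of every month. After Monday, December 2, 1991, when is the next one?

December 24, 1991

December 1991 starts on a Sunday; its first Tuesday is the 3rd, so the 4th Tuesday is the 24th — December 24, 1991.
December 24, 1991 is after December 2, 1991, so that is the next one.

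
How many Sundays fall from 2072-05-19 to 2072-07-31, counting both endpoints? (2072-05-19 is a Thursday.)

11

2072-05-19 is a Thursday; the first Sunday on or after it is 2072-05-22 (3 days later).
From 2072-05-22 to 2072-07-31: 9 + 30 + 31 = 70 days (rest of May, June, July).
70 ÷ 7 = 10 full weeks with remainder 0, so 10 more Sundays after the first → 11.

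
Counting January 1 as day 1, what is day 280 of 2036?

2036-10-06

January has 31 days (280 − 31 = 249 remain).
February has 29 days (249 − 29 = 220 remain).
March has 31 days (220 − 31 = 189 remain).
April has 30 days (189 − 30 = 159 remain).
May has 31 days (159 − 31 = 128 remain).
June has 30 days (128 − 30 = 98 remain).
July has 31 days (98 − 31 = 67 remain).
August has 31 days (67 − 31 = 36 remain).
September has 30 days (36 − 30 = 6 remain).
6 into October → October 6.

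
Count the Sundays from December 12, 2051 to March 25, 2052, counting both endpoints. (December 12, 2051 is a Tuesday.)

December 12, 2051 is a Tuesday; the first Sunday on or after it is December 17, 2051 (5 days later).
From December 17, 2051 to March 25, 2052: 14 + 31 + 29 + 25 = 99 days (rest of December, January, February, March).
99 ÷ 7 = 14 full weeks with remainder 1, so 14 more Sundays after the first → 15.

15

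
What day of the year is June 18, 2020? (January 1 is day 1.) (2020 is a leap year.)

170

Days in months before June: 31 + 29 + 31 + 30 + 31 = 152.
Plus 18 days into June → day 170.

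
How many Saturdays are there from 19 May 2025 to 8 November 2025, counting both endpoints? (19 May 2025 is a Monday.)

25

19 May 2025 is a Monday; the first Saturday on or after it is 24 May 2025 (5 days later).
From 24 May 2025 to 8 November 2025: 7 + 30 + 31 + 31 + 30 + 31 + 8 = 168 days (rest of May, June, July, August, September, October, November).
168 ÷ 7 = 24 full weeks with remainder 0, so 24 more Saturdays after the first → 25.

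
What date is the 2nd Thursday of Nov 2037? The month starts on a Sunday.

Nov 12, 2037

Nov 2037 begins on a Sunday, so the first Thursday is Nov 5 (4 days later).
The 2nd Thursday is 1 weeks later: 5 + 7 = 12.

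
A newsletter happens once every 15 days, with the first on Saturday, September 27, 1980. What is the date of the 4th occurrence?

November 11, 1980

The 4th occurrence is 3 intervals after the first: 3 × 15 = 45 days after September 27, 1980.
September has 30 days — 3 days to the end of September leaves 42.
October has 31 days (11 left).
11 days into November → November 11, 1980.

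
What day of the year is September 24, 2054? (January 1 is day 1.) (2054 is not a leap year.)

Days in months before September: 31 + 28 + 31 + 30 + 31 + 30 + 31 + 31 = 243.
Plus 24 days into September → day 267.

267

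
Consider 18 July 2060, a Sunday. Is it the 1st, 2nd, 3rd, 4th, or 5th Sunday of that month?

Day 18 falls in week ⌈18/7⌉ of the month.
Days 1–7 hold the 1st Sunday, 8–14 the 2nd, 15–21 the 3rd, 22–28 the 4th, 29–31 the 5th.
18 is in the range for the 3rd.

3rd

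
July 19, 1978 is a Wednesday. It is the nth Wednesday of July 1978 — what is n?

3rd

Day 19 falls in week ⌈19/7⌉ of the month.
Days 1–7 hold the 1st Wednesday, 8–14 the 2nd, 15–21 the 3rd, 22–28 the 4th, 29–31 the 5th.
19 is in the range for the 3rd.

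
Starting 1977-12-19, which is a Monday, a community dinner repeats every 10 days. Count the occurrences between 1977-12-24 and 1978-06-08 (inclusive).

Occurrences land 10·i days after 1977-12-19 for i = 0, 1, 2, …
1977-12-24 is 5 days after the start; 5 ÷ 10 = 0 remainder 5; since the remainder is 5, round up to i = 1. First occurrence in the window: #2 on 1977-12-29 (1×10 = 10 days in).
1978-06-08 is 171 days after the start; 171 ÷ 10 = 17 remainder 1. Last occurrence in the window: #18 on 1978-06-07.
Occurrences #2 through #18: 17 in total.

17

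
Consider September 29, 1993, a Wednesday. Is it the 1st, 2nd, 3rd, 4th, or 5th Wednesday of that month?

Day 29 falls in week ⌈29/7⌉ of the month.
Days 1–7 hold the 1st Wednesday, 8–14 the 2nd, 15–21 the 3rd, 22–28 the 4th, 29–31 the 5th.
29 is in the range for the 5th.

5th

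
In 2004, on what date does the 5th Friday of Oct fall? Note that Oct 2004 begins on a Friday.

Oct 29, 2004

Oct 2004 begins on a Friday, so the first Friday is Oct 1.
The 5th Friday is 4 weeks later: 1 + 28 = 29.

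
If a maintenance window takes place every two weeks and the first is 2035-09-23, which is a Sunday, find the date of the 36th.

The 36th occurrence is 35 intervals after the first: 35 × 14 = 490 days after 2035-09-23.
September has 30 days — 7 days to the end of September leaves 483.
From end of September to end of 2035 is 92 days (391 left).
2036 has 366 days (25 left).
25 days into January → 2037-01-25.

2037-01-25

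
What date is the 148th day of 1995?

28 May 1995

January has 31 days (148 − 31 = 117 remain).
February has 28 days (117 − 28 = 89 remain).
March has 31 days (89 − 31 = 58 remain).
April has 30 days (58 − 30 = 28 remain).
28 into May → May 28.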